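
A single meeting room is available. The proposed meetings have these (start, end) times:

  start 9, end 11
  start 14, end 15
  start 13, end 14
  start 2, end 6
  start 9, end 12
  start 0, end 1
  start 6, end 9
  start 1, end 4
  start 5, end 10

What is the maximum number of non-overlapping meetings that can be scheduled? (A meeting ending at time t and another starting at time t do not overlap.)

By end time: (0,1), (1,4), (2,6), (6,9), (5,10), (9,11), (9,12), (13,14), (14,15).
Pick (0,1); next start ≥ 1 → (1,4); next start ≥ 4 → (6,9); next start ≥ 9 → (9,11); next start ≥ 11 → (13,14); next start ≥ 14 → (14,15).
Selected 6 meetings.

6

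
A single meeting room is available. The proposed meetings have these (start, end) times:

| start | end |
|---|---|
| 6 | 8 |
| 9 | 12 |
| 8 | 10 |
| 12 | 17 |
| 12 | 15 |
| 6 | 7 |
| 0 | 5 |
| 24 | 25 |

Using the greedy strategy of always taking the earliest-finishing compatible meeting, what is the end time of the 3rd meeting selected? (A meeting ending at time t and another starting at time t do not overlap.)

10

By end time: (0,5), (6,7), (6,8), (8,10), (9,12), (12,15), (12,17), (24,25).
Pick (0,5); next start ≥ 5 → (6,7); next start ≥ 7 → (8,10); next start ≥ 10 → (12,15); next start ≥ 15 → (24,25).
Selected: (0,5) (6,7) (8,10) (12,15) (24,25)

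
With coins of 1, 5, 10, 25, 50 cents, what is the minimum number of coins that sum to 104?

6

104 = 2×50 + 4×1
Total coins = 2 + 4 = 6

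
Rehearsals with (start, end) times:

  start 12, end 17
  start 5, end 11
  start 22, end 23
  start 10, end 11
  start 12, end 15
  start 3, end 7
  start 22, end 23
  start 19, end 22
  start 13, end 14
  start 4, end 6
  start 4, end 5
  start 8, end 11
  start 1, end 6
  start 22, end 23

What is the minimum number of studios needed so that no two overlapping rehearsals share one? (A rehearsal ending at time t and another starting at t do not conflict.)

Events (time:±→running): 1:+→1 3:+→2 4:+→3 4:+→4 … peak 4.

4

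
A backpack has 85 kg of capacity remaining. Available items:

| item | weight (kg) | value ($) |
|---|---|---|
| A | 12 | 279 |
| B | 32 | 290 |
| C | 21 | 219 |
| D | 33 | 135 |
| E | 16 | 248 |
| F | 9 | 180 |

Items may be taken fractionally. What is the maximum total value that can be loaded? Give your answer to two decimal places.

1170.69

Greedy by value/weight ratio, highest first.
Ratios (sorted): A 23.25, F 20.00, E 15.50, C 10.43, B 9.06, D 4.09
take A (12 @ 279); take F (9 @ 180); take E (16 @ 248); take C (21 @ 219); take 27/32 of B → 244.69. Capacity used 85/85.
Total value = 1170.69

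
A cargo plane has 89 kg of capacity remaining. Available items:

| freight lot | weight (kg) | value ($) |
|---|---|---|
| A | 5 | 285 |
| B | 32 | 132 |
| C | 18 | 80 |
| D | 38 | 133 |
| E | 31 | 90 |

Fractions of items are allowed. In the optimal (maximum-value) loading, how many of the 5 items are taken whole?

Greedy by value/weight ratio, highest first.
Order: A (285/5=57.00) > C (80/18=4.44) > B (132/32=4.12) > D (133/38=3.50) > E (90/31=2.90)
Fill: take A (5 @ 285) → take C (18 @ 80) → take B (32 @ 132) → take 34/38 of D → 119.00; 89/89 used.
3 item(s) taken whole; one partial (take 34/38 of D).

3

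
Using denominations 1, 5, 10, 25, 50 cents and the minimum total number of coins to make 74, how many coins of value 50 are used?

1

Greedy: take as many of the largest coin as possible, then repeat with the remainder.
74 = 1×50 + 2×10 + 4×1
Count of 50: 1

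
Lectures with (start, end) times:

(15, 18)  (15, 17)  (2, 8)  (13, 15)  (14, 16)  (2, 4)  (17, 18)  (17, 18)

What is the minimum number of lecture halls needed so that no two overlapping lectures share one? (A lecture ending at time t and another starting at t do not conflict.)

The answer is the maximum number of intervals overlapping at any instant.
Events (time:±→running): 2:+→1 2:+→2 4:-→1 8:-→0 13:+→1 14:+→2 15:-→1 15:+→2 15:+→3 … peak 3.

3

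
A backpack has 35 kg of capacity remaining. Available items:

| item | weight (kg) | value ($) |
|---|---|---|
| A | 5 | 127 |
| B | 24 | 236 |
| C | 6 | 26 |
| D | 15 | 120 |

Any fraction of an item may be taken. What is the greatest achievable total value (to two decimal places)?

Greedy by value/weight ratio, highest first.
Order: A (127/5=25.40) > B (236/24=9.83) > D (120/15=8.00) > C (26/6=4.33)
Fill: take A (5 @ 127) → take B (24 @ 236) → take 6/15 of D → 48.00; 35/35 used.
Total value = 411.00

411.00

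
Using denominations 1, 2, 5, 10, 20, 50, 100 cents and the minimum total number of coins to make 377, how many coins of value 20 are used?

1

Greedy: take as many of the largest coin as possible, then repeat with the remainder.
377 − 3×100→77 − 1×50→27 − 1×20→7 − 1×5→2 − 1×2→0
Count of 20: 1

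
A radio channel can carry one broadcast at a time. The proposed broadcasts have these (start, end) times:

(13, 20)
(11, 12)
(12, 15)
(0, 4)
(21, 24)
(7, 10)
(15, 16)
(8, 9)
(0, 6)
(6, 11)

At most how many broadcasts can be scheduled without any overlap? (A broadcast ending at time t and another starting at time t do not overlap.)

6

Sorted by end: (0,4)  (0,6)  (8,9)  (7,10)  (6,11)  (11,12)  (12,15)  (15,16)  (13,20)  (21,24)
take (0,4); skip (0,6); take (8,9); skip (6,11); take (11,12); take (12,15); take (15,16); take (21,24).
Selected 6 broadcasts.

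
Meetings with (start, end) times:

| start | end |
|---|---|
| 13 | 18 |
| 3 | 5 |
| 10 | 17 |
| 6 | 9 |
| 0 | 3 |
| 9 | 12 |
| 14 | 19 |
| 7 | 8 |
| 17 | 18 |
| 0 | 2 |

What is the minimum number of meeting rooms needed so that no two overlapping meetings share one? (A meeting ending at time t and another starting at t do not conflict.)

3

Events (time:±→running): 0:+→1 0:+→2 2:-→1 3:-→0 3:+→1 5:-→0 6:+→1 7:+→2 8:-→1 9:-→0 9:+→1 10:+→2 12:-→1 13:+→2 14:+→3 … peak 3.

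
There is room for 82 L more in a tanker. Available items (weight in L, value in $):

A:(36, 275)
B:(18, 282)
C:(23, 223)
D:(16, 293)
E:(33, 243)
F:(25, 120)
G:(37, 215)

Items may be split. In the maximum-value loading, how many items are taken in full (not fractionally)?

Sort by value per unit weight and fill in that order.
Order: D (293/16=18.31) > B (282/18=15.67) > C (223/23=9.70) > A (275/36=7.64) > E (243/33=7.36) > G (215/37=5.81) > F (120/25=4.80)
Fill: take D (16 @ 293) → take B (18 @ 282) → take C (23 @ 223) → take 25/36 of A → 190.97; 82/82 used.
3 item(s) taken whole; one partial (take 25/36 of A).

3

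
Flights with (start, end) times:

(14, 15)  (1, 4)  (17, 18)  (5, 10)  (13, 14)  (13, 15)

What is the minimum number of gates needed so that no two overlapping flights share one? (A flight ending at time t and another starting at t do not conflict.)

starts: [1, 5, 13, 13, 14, 17]
ends:   [4, 10, 14, 15, 15, 18]
s1→1 e4→0 s5→1 e10→0 s13→1 s13→2  — peak 2.

2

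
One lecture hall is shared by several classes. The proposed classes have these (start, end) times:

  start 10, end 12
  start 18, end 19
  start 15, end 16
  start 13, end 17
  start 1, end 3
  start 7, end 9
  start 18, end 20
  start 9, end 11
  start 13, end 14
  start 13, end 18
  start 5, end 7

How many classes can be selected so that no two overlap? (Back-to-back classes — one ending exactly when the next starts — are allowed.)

Sort by end time and greedily take each interval whose start is ≥ the last chosen end.
Sorted by end: (1,3)  (5,7)  (7,9)  (9,11)  (10,12)  (13,14)  (15,16)  (13,17)  (13,18)  (18,19)  (18,20)
take (1,3); take (5,7); take (7,9); take (9,11); take (13,14); take (15,16); take (18,19); skip (18,20).
Selected 7 classes.

7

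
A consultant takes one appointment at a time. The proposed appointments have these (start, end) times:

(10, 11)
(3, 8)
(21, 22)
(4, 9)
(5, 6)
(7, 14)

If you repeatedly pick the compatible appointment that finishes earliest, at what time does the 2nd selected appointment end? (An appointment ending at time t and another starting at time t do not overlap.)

Sorted by end: (5,6)  (3,8)  (4,9)  (10,11)  (7,14)  (21,22)
take (5,6); take (10,11); skip (7,14); take (21,22).
Selected: (5,6) (10,11) (21,22)

11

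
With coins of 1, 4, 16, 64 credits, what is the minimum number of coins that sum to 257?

5

Use the largest denomination that fits, subtract, and repeat.
257 = 4×64 + 1×1
Total coins = 4 + 1 = 5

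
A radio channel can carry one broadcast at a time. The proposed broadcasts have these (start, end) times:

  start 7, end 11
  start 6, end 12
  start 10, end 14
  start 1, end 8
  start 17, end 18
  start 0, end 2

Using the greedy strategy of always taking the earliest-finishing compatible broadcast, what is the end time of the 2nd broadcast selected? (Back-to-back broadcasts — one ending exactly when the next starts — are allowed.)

11

Order by finish time; keep every interval that doesn't clash with the previous kept one.
By end time: (0,2), (1,8), (7,11), (6,12), (10,14), (17,18).
Pick (0,2); next start ≥ 2 → (7,11); next start ≥ 11 → (17,18).
Selected: (0,2) (7,11) (17,18)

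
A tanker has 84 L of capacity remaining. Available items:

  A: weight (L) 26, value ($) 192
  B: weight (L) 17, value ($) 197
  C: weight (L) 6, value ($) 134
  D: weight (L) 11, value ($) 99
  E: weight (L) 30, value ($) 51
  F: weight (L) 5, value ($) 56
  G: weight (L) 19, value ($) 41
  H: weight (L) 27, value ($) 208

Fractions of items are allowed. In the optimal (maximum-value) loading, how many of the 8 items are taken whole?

Order: C (134/6=22.33) > B (197/17=11.59) > F (56/5=11.20) > D (99/11=9.00) > H (208/27=7.70) > A (192/26=7.38) > G (41/19=2.16) > E (51/30=1.70)
Fill: take C (6 @ 134) → take B (17 @ 197) → take F (5 @ 56) → take D (11 @ 99) → take H (27 @ 208) → take 18/26 of A → 132.92; 84/84 used.
5 item(s) taken whole; one partial (take 18/26 of A).

5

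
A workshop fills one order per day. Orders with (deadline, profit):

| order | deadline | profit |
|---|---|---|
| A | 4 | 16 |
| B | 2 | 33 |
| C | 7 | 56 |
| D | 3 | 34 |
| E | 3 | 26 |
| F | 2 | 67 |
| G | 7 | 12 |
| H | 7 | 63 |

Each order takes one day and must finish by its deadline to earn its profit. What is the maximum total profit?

Profit order: F=67 H=63 C=56 D=34 B=33 E=26 A=16 G=12
Assign: F→slot 2, H→slot 7, C→slot 6, D→slot 3, B→slot 1, E skipped, A→slot 4, G→slot 5.
Slots: [1:B] [2:F] [3:D] [4:A] [5:G] [6:C] [7:H]
Profit = 33 + 67 + 34 + 16 + 12 + 56 + 63 = 281

281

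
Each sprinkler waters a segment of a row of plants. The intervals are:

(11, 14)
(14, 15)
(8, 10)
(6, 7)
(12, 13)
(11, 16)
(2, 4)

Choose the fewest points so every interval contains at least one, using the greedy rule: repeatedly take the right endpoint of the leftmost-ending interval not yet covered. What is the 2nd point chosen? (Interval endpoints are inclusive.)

7

Process intervals by earliest right end; each time one isn't hit yet, stab at its right endpoint.
Sorted: [2,4] [6,7] [8,10] [12,13] [11,14] [14,15] [11,16]
{[2,4]} hit by 4; {[6,7]} hit by 7; {[8,10]} hit by 10; {[12,13],[11,14]} hit by 13; {[14,15],[11,16]} hit by 15.
Points: 4, 7, 10, 13, 15 (5 total).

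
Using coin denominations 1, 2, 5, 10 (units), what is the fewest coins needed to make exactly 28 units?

Use the largest denomination that fits, subtract, and repeat.
28 − 2×10→8 − 1×5→3 − 1×2→1 − 1×1→0
Total coins = 2 + 1 + 1 + 1 = 5

5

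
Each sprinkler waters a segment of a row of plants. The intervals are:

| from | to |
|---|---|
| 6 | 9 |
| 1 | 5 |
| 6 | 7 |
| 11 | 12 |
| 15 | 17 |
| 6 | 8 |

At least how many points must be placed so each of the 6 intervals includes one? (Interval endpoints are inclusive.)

Process intervals by earliest right end; each time one isn't hit yet, stab at its right endpoint.
By right end: [1,5]  [6,7]  [6,8]  [6,9]  [11,12]  [15,17]
[1,5] uncovered → point at 5; [6,7] uncovered → point at 7; [11,12] uncovered → point at 12; [15,17] uncovered → point at 17.
Points: 5, 7, 12, 17 (4 total).

4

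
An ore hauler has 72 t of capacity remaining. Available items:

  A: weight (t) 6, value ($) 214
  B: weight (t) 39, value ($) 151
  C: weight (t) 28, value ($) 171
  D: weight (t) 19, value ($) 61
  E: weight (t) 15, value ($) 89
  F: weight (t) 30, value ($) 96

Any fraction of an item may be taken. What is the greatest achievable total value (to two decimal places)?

Ratios (sorted): A 35.67, C 6.11, E 5.93, B 3.87, D 3.21, F 3.20
take A (6 @ 214); take C (28 @ 171); take E (15 @ 89); take 23/39 of B → 89.05. Capacity used 72/72.
Total value = 563.05

563.05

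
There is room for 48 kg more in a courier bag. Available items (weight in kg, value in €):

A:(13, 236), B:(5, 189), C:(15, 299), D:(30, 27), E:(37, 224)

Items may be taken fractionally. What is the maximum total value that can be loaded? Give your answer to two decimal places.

814.81

Greedy by value/weight ratio, highest first.
Ratios (sorted): B 37.80, C 19.93, A 18.15, E 6.05, D 0.90
take B (5 @ 189); take C (15 @ 299); take A (13 @ 236); take 15/37 of E → 90.81. Capacity used 48/48.
Total value = 814.81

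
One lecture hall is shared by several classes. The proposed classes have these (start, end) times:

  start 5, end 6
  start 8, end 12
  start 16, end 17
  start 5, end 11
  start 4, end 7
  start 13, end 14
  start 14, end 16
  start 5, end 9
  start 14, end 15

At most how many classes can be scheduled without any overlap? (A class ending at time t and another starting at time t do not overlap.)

5

Order by finish time; keep every interval that doesn't clash with the previous kept one.
Sorted by end: (5,6)  (4,7)  (5,9)  (5,11)  (8,12)  (13,14)  (14,15)  (14,16)  (16,17)
take (5,6); skip (4,7); skip (5,11); take (8,12); take (13,14); take (14,15); skip (14,16); take (16,17).
Selected 5 classes.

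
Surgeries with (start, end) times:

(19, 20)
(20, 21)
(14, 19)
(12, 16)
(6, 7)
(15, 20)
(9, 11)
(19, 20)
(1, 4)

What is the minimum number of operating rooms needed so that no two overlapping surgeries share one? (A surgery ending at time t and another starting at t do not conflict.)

The answer is the maximum number of intervals overlapping at any instant.
starts: [1, 6, 9, 12, 14, 15, 19, 19, 20]
ends:   [4, 7, 11, 16, 19, 20, 20, 20, 21]
s1→1 e4→0 s6→1 e7→0 s9→1 e11→0 s12→1 s14→2 s15→3  — peak 3.

3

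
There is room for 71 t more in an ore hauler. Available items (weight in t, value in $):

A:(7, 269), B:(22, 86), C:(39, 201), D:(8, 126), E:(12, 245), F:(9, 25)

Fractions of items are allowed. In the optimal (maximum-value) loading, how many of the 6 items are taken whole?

4

Sort by value per unit weight and fill in that order.
Order: A (269/7=38.43) > E (245/12=20.42) > D (126/8=15.75) > C (201/39=5.15) > B (86/22=3.91) > F (25/9=2.78)
Fill: take A (7 @ 269) → take E (12 @ 245) → take D (8 @ 126) → take C (39 @ 201) → take 5/22 of B → 19.55; 71/71 used.
4 item(s) taken whole; one partial (take 5/22 of B).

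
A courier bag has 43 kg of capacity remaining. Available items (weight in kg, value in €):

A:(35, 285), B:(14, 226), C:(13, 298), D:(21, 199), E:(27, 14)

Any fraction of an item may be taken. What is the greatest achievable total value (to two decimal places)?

675.62

Sort by value per unit weight and fill in that order.
Order: C (298/13=22.92) > B (226/14=16.14) > D (199/21=9.48) > A (285/35=8.14) > E (14/27=0.52)
Fill: take C (13 @ 298) → take B (14 @ 226) → take 16/21 of D → 151.62; 43/43 used.
Total value = 675.62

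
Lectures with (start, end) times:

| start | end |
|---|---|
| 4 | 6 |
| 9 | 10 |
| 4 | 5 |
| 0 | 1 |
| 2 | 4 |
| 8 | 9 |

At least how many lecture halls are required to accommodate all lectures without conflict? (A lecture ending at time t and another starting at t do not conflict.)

starts: [0, 2, 4, 4, 8, 9]
ends:   [1, 4, 5, 6, 9, 10]
s0→1 e1→0 s2→1 e4→0 s4→1 s4→2  — peak 2.

2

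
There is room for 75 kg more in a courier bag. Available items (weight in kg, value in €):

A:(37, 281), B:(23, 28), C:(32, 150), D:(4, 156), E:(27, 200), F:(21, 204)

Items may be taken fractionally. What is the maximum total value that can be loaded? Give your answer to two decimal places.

737.30

Order: D (156/4=39.00) > F (204/21=9.71) > A (281/37=7.59) > E (200/27=7.41) > C (150/32=4.69) > B (28/23=1.22)
Fill: take D (4 @ 156) → take F (21 @ 204) → take A (37 @ 281) → take 13/27 of E → 96.30; 75/75 used.
Total value = 737.30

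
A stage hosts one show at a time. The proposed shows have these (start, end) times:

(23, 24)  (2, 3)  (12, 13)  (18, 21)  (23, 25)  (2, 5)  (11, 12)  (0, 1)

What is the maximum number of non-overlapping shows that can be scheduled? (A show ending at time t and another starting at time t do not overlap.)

Sort by end time and greedily take each interval whose start is ≥ the last chosen end.
Sorted by end: (0,1)  (2,3)  (2,5)  (11,12)  (12,13)  (18,21)  (23,24)  (23,25)
take (0,1); take (2,3); skip (2,5); take (11,12); take (12,13); take (18,21); take (23,24); skip (23,25).
Selected 6 shows.

6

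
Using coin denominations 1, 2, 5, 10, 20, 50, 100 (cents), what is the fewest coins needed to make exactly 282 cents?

6

Use the largest denomination that fits, subtract, and repeat.
282 = 2×100 + 1×50 + 1×20 + 1×10 + 1×2
Total coins = 2 + 1 + 1 + 1 + 1 = 6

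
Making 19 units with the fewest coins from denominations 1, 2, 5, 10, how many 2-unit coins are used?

Greedy: take as many of the largest coin as possible, then repeat with the remainder.
19 − 1×10→9 − 1×5→4 − 2×2→0
Count of 2: 2

2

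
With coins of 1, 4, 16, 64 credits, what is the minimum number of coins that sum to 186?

186 = 2×64 + 3×16 + 2×4 + 2×1
Total coins = 2 + 3 + 2 + 2 = 9

9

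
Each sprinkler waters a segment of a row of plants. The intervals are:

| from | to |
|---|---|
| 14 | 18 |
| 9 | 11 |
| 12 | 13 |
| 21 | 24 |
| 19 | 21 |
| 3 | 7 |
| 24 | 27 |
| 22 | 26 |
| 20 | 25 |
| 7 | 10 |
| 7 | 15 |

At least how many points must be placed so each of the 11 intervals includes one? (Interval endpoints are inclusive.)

Process intervals by earliest right end; each time one isn't hit yet, stab at its right endpoint.
Sorted: [3,7] [7,10] [9,11] [12,13] [7,15] [14,18] [19,21] [21,24] [20,25] [22,26] [24,27]
{[3,7],[7,10]} hit by 7; {[9,11]} hit by 11; {[12,13],[7,15]} hit by 13; {[14,18]} hit by 18; {[19,21],[21,24],[20,25]} hit by 21; {[22,26],[24,27]} hit by 26.
Points: 7, 11, 13, 18, 21, 26 (6 total).

6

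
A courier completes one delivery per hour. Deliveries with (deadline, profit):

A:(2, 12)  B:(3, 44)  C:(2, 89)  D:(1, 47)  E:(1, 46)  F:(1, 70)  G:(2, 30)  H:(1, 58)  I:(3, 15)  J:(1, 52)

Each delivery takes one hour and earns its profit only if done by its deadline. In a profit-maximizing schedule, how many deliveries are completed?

3

Take jobs in profit order; each goes to the latest open slot no later than its deadline.
Profit order: C=89 F=70 H=58 J=52 D=47 E=46 B=44 G=30 I=15 A=12
Assign: C→slot 2, F→slot 1, H skipped, J skipped, D skipped, E skipped, B→slot 3, G skipped, I skipped, A skipped.
Slots: [1:F] [2:C] [3:B]
3 of 10 scheduled.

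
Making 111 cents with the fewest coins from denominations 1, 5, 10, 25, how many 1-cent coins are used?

1

111 = 4×25 + 1×10 + 1×1
Count of 1: 1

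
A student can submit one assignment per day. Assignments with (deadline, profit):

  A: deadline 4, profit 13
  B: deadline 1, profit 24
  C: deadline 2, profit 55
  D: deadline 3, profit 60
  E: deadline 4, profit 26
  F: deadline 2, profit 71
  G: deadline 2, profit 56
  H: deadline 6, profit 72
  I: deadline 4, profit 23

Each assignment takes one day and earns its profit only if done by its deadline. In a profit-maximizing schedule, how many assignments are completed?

5

Sort by profit descending; place each in the latest free slot ≤ its deadline.
By profit: H(d6,72), F(d2,71), D(d3,60), G(d2,56), C(d2,55), E(d4,26), B(d1,24), I(d4,23), A(d4,13)
H→slot 6; F→slot 2; D→slot 3; G→slot 1; C skipped; E→slot 4; B skipped; I skipped; A skipped.
5 of 9 scheduled.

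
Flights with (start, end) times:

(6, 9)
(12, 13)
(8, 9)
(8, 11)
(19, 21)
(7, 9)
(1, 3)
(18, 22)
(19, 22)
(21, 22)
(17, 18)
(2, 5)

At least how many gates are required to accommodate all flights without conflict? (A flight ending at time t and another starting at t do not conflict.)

4

Events (time:±→running): 1:+→1 2:+→2 3:-→1 5:-→0 6:+→1 7:+→2 8:+→3 8:+→4 … peak 4.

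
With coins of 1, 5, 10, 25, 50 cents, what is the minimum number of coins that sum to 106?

4

Greedy: take as many of the largest coin as possible, then repeat with the remainder.
106 = 2×50 + 1×5 + 1×1
Total coins = 2 + 1 + 1 = 4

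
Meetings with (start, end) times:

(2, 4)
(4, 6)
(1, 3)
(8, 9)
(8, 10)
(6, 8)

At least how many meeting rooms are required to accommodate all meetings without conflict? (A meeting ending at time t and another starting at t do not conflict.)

2

The answer is the maximum number of intervals overlapping at any instant.
Events (time:±→running): 1:+→1 2:+→2 … peak 2.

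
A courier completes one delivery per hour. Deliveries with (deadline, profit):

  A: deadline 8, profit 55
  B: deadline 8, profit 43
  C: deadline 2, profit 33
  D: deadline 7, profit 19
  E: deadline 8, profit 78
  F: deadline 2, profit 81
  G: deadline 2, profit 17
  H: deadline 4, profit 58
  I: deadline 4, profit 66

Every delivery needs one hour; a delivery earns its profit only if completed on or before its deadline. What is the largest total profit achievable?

By profit: F(d2,81), E(d8,78), I(d4,66), H(d4,58), A(d8,55), B(d8,43), C(d2,33), D(d7,19), G(d2,17)
F→slot 2; E→slot 8; I→slot 4; H→slot 3; A→slot 7; B→slot 6; C→slot 1; D→slot 5; G skipped.
Profit = 33 + 81 + 58 + 66 + 19 + 43 + 55 + 78 = 433

433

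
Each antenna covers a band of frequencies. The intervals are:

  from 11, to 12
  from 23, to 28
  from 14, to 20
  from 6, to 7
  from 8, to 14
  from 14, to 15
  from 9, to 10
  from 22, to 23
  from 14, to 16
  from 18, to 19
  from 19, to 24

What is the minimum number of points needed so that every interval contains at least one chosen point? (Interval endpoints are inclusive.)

Sort by right endpoint; whenever an interval is uncovered, place a point at its right end.
Sorted: [6,7] [9,10] [11,12] [8,14] [14,15] [14,16] [18,19] [14,20] [22,23] [19,24] [23,28]
{[6,7]} hit by 7; {[9,10]} hit by 10; {[11,12],[8,14]} hit by 12; {[14,15],[14,16]} hit by 15; {[18,19],[14,20]} hit by 19; {[22,23],[19,24],[23,28]} hit by 23.
Points: 7, 10, 12, 15, 19, 23 (6 total).

6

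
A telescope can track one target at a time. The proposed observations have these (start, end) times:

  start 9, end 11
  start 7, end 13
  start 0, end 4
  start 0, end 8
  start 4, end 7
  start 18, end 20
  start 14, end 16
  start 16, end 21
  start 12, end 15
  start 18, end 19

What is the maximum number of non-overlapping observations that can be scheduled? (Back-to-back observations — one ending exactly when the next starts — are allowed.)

5

Sort by end time and greedily take each interval whose start is ≥ the last chosen end.
By end time: (0,4), (4,7), (0,8), (9,11), (7,13), (12,15), (14,16), (18,19), (18,20), (16,21).
Pick (0,4); next start ≥ 4 → (4,7); next start ≥ 7 → (9,11); next start ≥ 11 → (12,15); next start ≥ 15 → (18,19).
Selected 5 observations.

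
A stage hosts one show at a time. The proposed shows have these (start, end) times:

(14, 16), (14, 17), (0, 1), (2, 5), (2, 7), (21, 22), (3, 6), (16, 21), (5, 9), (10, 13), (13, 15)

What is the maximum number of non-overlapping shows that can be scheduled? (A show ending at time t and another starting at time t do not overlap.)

By end time: (0,1), (2,5), (3,6), (2,7), (5,9), (10,13), (13,15), (14,16), (14,17), (16,21), (21,22).
Pick (0,1); next start ≥ 1 → (2,5); next start ≥ 5 → (5,9); next start ≥ 9 → (10,13); next start ≥ 13 → (13,15); next start ≥ 15 → (16,21); next start ≥ 21 → (21,22).
Selected 7 shows.

7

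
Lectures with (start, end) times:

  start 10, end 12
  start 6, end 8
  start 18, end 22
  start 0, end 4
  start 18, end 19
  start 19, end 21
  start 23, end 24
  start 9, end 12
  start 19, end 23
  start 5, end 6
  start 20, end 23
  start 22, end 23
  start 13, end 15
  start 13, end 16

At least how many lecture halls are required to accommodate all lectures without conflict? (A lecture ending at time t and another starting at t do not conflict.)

The answer is the maximum number of intervals overlapping at any instant.
Events (time:±→running): 0:+→1 4:-→0 5:+→1 6:-→0 6:+→1 8:-→0 9:+→1 10:+→2 12:-→1 12:-→0 13:+→1 13:+→2 15:-→1 16:-→0 18:+→1 18:+→2 19:-→1 19:+→2 19:+→3 20:+→4 … peak 4.

4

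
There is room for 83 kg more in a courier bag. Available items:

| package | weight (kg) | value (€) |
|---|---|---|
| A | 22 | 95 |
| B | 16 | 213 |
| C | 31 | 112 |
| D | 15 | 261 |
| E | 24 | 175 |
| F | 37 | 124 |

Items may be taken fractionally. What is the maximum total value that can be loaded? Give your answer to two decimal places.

Order: D (261/15=17.40) > B (213/16=13.31) > E (175/24=7.29) > A (95/22=4.32) > C (112/31=3.61) > F (124/37=3.35)
Fill: take D (15 @ 261) → take B (16 @ 213) → take E (24 @ 175) → take A (22 @ 95) → take 6/31 of C → 21.68; 83/83 used.
Total value = 765.68

765.68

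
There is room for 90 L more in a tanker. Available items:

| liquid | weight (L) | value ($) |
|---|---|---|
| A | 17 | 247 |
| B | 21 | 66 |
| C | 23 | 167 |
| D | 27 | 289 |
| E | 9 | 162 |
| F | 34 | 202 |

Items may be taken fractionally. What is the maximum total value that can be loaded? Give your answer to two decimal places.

948.18

Sort by value per unit weight and fill in that order.
Ratios (sorted): E 18.00, A 14.53, D 10.70, C 7.26, F 5.94, B 3.14
take E (9 @ 162); take A (17 @ 247); take D (27 @ 289); take C (23 @ 167); take 14/34 of F → 83.18. Capacity used 90/90.
Total value = 948.18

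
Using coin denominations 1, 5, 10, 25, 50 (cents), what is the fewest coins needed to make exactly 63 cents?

5

63 − 1×50→13 − 1×10→3 − 3×1→0
Total coins = 1 + 1 + 3 = 5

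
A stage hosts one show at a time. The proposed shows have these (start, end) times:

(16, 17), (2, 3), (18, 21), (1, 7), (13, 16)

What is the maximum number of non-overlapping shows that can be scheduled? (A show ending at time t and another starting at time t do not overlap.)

4

Sorted by end: (2,3)  (1,7)  (13,16)  (16,17)  (18,21)
take (2,3); take (13,16); take (16,17); take (18,21).
Selected 4 shows.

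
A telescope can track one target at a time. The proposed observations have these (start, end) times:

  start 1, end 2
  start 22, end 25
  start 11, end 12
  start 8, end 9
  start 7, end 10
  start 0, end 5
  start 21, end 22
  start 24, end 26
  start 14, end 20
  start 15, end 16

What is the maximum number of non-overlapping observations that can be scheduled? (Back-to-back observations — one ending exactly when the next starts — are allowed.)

6

By end time: (1,2), (0,5), (8,9), (7,10), (11,12), (15,16), (14,20), (21,22), (22,25), (24,26).
Pick (1,2); next start ≥ 2 → (8,9); next start ≥ 9 → (11,12); next start ≥ 12 → (15,16); next start ≥ 16 → (21,22); next start ≥ 22 → (22,25).
Selected 6 observations.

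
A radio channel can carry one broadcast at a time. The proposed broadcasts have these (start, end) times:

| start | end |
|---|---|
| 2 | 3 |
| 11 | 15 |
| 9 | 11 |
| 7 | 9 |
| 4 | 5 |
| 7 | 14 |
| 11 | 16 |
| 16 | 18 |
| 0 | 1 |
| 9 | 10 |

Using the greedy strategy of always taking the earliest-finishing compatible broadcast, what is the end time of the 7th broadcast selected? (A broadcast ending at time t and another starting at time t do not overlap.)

Sort by end time and greedily take each interval whose start is ≥ the last chosen end.
Sorted by end: (0,1)  (2,3)  (4,5)  (7,9)  (9,10)  (9,11)  (7,14)  (11,15)  (11,16)  (16,18)
take (0,1); take (2,3); take (4,5); take (7,9); take (9,10); skip (9,11); take (11,15); take (16,18).
Selected: (0,1) (2,3) (4,5) (7,9) (9,10) (11,15) (16,18)

18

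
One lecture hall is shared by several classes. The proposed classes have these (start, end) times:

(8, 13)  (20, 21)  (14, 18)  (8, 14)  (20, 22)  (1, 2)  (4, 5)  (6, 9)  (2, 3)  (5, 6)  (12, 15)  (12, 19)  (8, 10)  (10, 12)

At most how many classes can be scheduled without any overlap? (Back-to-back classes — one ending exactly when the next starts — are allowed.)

8

Sort by end time and greedily take each interval whose start is ≥ the last chosen end.
By end time: (1,2), (2,3), (4,5), (5,6), (6,9), (8,10), (10,12), (8,13), (8,14), (12,15), (14,18), (12,19), (20,21), (20,22).
Pick (1,2); next start ≥ 2 → (2,3); next start ≥ 3 → (4,5); next start ≥ 5 → (5,6); next start ≥ 6 → (6,9); next start ≥ 9 → (10,12); next start ≥ 12 → (12,15); next start ≥ 15 → (20,21).
Selected 8 classes.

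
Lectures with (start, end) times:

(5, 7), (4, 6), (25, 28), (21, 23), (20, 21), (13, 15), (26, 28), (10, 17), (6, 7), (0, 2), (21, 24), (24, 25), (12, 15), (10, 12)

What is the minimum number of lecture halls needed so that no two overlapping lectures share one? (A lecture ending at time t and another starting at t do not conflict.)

The answer is the maximum number of intervals overlapping at any instant.
Events (time:±→running): 0:+→1 2:-→0 4:+→1 5:+→2 6:-→1 6:+→2 7:-→1 7:-→0 10:+→1 10:+→2 12:-→1 12:+→2 13:+→3 … peak 3.

3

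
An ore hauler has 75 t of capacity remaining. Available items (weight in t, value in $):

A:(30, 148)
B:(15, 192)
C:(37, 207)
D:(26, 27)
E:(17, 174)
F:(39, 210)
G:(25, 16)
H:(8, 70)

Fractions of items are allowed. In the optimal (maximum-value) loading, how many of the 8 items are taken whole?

Greedy by value/weight ratio, highest first.
Ratios (sorted): B 12.80, E 10.24, H 8.75, C 5.59, F 5.38, A 4.93, D 1.04, G 0.64
take B (15 @ 192); take E (17 @ 174); take H (8 @ 70); take 35/37 of C → 195.81. Capacity used 75/75.
3 item(s) taken whole; one partial (take 35/37 of C).

3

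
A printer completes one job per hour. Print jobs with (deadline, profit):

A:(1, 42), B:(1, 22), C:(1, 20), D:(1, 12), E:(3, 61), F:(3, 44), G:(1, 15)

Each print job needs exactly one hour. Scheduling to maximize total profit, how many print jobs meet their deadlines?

Take jobs in profit order; each goes to the latest open slot no later than its deadline.
Profit order: E=61 F=44 A=42 B=22 C=20 G=15 D=12
Assign: E→slot 3, F→slot 2, A→slot 1, B skipped, C skipped, G skipped, D skipped.
Slots: [1:A] [2:F] [3:E]
3 of 7 scheduled.

3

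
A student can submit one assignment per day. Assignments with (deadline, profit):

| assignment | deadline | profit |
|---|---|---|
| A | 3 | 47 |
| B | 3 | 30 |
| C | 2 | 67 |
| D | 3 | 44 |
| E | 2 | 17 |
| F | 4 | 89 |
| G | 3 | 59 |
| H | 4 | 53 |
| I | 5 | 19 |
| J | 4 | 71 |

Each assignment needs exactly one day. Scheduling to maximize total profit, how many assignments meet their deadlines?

By profit: F(d4,89), J(d4,71), C(d2,67), G(d3,59), H(d4,53), A(d3,47), D(d3,44), B(d3,30), I(d5,19), E(d2,17)
F→slot 4; J→slot 3; C→slot 2; G→slot 1; H skipped; A skipped; D skipped; B skipped; I→slot 5; E skipped.
5 of 10 scheduled.

5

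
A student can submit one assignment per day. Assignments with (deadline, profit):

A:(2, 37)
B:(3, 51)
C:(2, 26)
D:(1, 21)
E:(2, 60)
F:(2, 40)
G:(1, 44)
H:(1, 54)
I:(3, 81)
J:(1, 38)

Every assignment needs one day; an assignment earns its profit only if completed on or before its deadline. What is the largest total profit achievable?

195

Profit order: I=81 E=60 H=54 B=51 G=44 F=40 J=38 A=37 C=26 D=21
Assign: I→slot 3, E→slot 2, H→slot 1, B skipped, G skipped, F skipped, J skipped, A skipped, C skipped, D skipped.
Slots: [1:H] [2:E] [3:I]
Profit = 54 + 60 + 81 = 195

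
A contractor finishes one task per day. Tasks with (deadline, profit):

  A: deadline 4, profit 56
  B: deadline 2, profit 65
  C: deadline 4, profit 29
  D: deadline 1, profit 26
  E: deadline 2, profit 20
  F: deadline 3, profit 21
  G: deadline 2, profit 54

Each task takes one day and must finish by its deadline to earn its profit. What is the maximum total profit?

Sort by profit descending; place each in the latest free slot ≤ its deadline.
By profit: B(d2,65), A(d4,56), G(d2,54), C(d4,29), D(d1,26), F(d3,21), E(d2,20)
B→slot 2; A→slot 4; G→slot 1; C→slot 3; D skipped; F skipped; E skipped.
Profit = 54 + 65 + 29 + 56 = 204

204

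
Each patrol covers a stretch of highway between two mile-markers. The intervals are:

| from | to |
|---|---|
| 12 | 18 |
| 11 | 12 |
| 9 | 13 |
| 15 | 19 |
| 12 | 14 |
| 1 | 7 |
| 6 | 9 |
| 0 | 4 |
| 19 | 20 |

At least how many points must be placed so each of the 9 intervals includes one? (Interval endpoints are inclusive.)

4

Process intervals by earliest right end; each time one isn't hit yet, stab at its right endpoint.
Sorted: [0,4] [1,7] [6,9] [11,12] [9,13] [12,14] [12,18] [15,19] [19,20]
{[0,4],[1,7]} hit by 4; {[6,9]} hit by 9; {[11,12],[9,13],[12,14],[12,18]} hit by 12; {[15,19],[19,20]} hit by 19.
Points: 4, 9, 12, 19 (4 total).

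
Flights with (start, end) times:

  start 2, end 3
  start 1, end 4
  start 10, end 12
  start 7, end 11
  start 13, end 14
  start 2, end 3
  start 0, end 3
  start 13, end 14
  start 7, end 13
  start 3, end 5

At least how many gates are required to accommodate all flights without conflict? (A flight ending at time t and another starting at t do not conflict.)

Count concurrent intervals with a sweep; the peak is the room count.
Events (time:±→running): 0:+→1 1:+→2 2:+→3 2:+→4 … peak 4.

4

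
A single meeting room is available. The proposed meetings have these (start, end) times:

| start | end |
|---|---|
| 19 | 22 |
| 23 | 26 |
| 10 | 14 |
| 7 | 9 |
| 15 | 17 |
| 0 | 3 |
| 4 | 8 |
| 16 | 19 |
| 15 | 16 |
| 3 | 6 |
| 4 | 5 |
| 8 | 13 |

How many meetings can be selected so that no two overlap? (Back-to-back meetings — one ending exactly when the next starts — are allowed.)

By end time: (0,3), (4,5), (3,6), (4,8), (7,9), (8,13), (10,14), (15,16), (15,17), (16,19), (19,22), (23,26).
Pick (0,3); next start ≥ 3 → (4,5); next start ≥ 5 → (7,9); next start ≥ 9 → (10,14); next start ≥ 14 → (15,16); next start ≥ 16 → (16,19); next start ≥ 19 → (19,22); next start ≥ 22 → (23,26).
Selected 8 meetings.

8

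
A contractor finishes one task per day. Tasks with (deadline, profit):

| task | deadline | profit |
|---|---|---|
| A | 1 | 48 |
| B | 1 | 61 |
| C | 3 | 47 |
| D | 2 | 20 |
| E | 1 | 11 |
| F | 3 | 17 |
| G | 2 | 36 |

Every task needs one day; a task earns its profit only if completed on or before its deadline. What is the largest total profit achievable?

Profit order: B=61 A=48 C=47 G=36 D=20 F=17 E=11
Assign: B→slot 1, A skipped, C→slot 3, G→slot 2, D skipped, F skipped, E skipped.
Slots: [1:B] [2:G] [3:C]
Profit = 61 + 36 + 47 = 144

144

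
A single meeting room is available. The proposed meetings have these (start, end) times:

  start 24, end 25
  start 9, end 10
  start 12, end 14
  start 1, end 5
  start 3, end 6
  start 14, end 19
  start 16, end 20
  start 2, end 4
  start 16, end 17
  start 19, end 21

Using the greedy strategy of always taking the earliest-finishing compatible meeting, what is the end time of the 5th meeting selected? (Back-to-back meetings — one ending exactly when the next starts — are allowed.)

Order by finish time; keep every interval that doesn't clash with the previous kept one.
Sorted by end: (2,4)  (1,5)  (3,6)  (9,10)  (12,14)  (16,17)  (14,19)  (16,20)  (19,21)  (24,25)
take (2,4); take (9,10); take (12,14); take (16,17); skip (16,20); take (19,21); take (24,25).
Selected: (2,4) (9,10) (12,14) (16,17) (19,21) (24,25)

21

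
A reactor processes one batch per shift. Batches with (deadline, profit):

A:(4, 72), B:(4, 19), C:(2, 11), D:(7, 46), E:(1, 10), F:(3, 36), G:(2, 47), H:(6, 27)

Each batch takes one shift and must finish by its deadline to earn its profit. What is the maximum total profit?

Profit order: A=72 G=47 D=46 F=36 H=27 B=19 C=11 E=10
Assign: A→slot 4, G→slot 2, D→slot 7, F→slot 3, H→slot 6, B→slot 1, C skipped, E skipped.
Slots: [1:B] [2:G] [3:F] [4:A] [6:H] [7:D]
Profit = 19 + 47 + 36 + 72 + 27 + 46 = 247

247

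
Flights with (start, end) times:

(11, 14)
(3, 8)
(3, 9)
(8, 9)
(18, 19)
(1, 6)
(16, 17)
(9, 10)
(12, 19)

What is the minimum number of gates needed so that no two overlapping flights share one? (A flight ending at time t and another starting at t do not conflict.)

Count concurrent intervals with a sweep; the peak is the room count.
starts: [1, 3, 3, 8, 9, 11, 12, 16, 18]
ends:   [6, 8, 9, 9, 10, 14, 17, 19, 19]
s1→1 s3→2 s3→3  — peak 3.

3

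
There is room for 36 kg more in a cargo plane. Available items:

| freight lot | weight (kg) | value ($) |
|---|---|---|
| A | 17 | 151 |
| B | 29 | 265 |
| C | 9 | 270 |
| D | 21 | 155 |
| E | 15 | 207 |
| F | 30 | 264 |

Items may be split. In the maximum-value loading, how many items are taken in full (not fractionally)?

Sort by value per unit weight and fill in that order.
Ratios (sorted): C 30.00, E 13.80, B 9.14, A 8.88, F 8.80, D 7.38
take C (9 @ 270); take E (15 @ 207); take 12/29 of B → 109.66. Capacity used 36/36.
2 item(s) taken whole; one partial (take 12/29 of B).

2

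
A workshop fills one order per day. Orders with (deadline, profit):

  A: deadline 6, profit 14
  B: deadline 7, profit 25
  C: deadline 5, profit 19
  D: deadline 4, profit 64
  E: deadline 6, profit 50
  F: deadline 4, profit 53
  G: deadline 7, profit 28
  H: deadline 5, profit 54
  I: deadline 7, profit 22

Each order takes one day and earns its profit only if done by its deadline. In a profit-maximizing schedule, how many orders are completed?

7

Take jobs in profit order; each goes to the latest open slot no later than its deadline.
Profit order: D=64 H=54 F=53 E=50 G=28 B=25 I=22 C=19 A=14
Assign: D→slot 4, H→slot 5, F→slot 3, E→slot 6, G→slot 7, B→slot 2, I→slot 1, C skipped, A skipped.
Slots: [1:I] [2:B] [3:F] [4:D] [5:H] [6:E] [7:G]
7 of 9 scheduled.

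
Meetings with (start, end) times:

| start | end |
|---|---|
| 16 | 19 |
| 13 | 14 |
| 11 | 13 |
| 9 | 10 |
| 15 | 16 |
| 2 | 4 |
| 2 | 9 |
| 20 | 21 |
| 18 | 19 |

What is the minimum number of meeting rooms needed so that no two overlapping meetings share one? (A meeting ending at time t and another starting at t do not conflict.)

2

Count concurrent intervals with a sweep; the peak is the room count.
Events (time:±→running): 2:+→1 2:+→2 … peak 2.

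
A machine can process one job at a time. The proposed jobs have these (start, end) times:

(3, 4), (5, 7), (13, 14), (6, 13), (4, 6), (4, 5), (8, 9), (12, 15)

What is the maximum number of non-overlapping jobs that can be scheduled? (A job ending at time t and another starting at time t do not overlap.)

Greedy by earliest finish: after sorting by end time, pick each interval compatible with the last pick.
Sorted by end: (3,4)  (4,5)  (4,6)  (5,7)  (8,9)  (6,13)  (13,14)  (12,15)
take (3,4); take (4,5); take (5,7); take (8,9); take (13,14).
Selected 5 jobs.

5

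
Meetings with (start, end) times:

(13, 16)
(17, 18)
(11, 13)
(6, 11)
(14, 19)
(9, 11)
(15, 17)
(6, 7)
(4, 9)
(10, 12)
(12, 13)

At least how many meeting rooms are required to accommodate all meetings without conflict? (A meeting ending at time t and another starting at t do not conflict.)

3

Count concurrent intervals with a sweep; the peak is the room count.
starts: [4, 6, 6, 9, 10, 11, 12, 13, 14, 15, 17]
ends:   [7, 9, 11, 11, 12, 13, 13, 16, 17, 18, 19]
s4→1 s6→2 s6→3  — peak 3.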